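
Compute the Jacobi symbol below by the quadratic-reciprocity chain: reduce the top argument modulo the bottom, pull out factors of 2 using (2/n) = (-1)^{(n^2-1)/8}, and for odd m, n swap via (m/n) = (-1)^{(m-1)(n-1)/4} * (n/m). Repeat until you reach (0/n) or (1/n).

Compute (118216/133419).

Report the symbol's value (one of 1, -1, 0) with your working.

1

118216 = 2^3·14777; (2/133419) = -1 since 133419 mod 8 = 3, so (118216/133419) = (-1)^3·(14777/133419); sign now -1
reciprocity: (14777/133419) = +1·(133419/14777) since 14777 mod 4 = 1, 133419 mod 4 = 3; sign now -1
(133419/14777) = (426/14777)   [reduce mod 14777]
426 = 2^1·213; (2/14777) = +1 since 14777 mod 8 = 1, so (426/14777) = (+1)^1·(213/14777); sign now -1
reciprocity: (213/14777) = +1·(14777/213) since 213 mod 4 = 1, 14777 mod 4 = 1; sign now -1
(14777/213) = (80/213)   [reduce mod 213]
80 = 2^4·5; (2/213) = -1 since 213 mod 8 = 5, so (80/213) = (-1)^4·(5/213); sign now -1
reciprocity: (5/213) = +1·(213/5) since 5 mod 4 = 1, 213 mod 4 = 1; sign now -1
(213/5) = (3/5)   [reduce mod 5]
reciprocity: (3/5) = +1·(5/3) since 3 mod 4 = 3, 5 mod 4 = 1; sign now -1
(5/3) = (2/3)   [reduce mod 3]
2 = 2^1·1; (2/3) = -1 since 3 mod 8 = 3, so (2/3) = (-1)^1·(1/3); sign now +1
(1/3) = 1; final value = sign = +1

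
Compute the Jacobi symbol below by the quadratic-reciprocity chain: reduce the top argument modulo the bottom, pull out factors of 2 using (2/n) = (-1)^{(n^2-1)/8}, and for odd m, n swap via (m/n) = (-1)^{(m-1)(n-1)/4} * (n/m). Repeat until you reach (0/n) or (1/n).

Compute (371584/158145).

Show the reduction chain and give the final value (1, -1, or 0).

(371584/158145) = (55294/158145)   [reduce mod 158145]
55294 = 2^1·27647; (2/158145) = +1 since 158145 mod 8 = 1, so (55294/158145) = (+1)^1·(27647/158145); sign now +1
reciprocity: (27647/158145) = +1·(158145/27647) since 27647 mod 4 = 3, 158145 mod 4 = 1; sign now +1
(158145/27647) = (19910/27647)   [reduce mod 27647]
19910 = 2^1·9955; (2/27647) = +1 since 27647 mod 8 = 7, so (19910/27647) = (+1)^1·(9955/27647); sign now +1
reciprocity: (9955/27647) = -1·(27647/9955) since 9955 mod 4 = 3, 27647 mod 4 = 3; sign now -1
(27647/9955) = (7737/9955)   [reduce mod 9955]
reciprocity: (7737/9955) = +1·(9955/7737) since 7737 mod 4 = 1, 9955 mod 4 = 3; sign now -1
(9955/7737) = (2218/7737)   [reduce mod 7737]
2218 = 2^1·1109; (2/7737) = +1 since 7737 mod 8 = 1, so (2218/7737) = (+1)^1·(1109/7737); sign now -1
reciprocity: (1109/7737) = +1·(7737/1109) since 1109 mod 4 = 1, 7737 mod 4 = 1; sign now -1
(7737/1109) = (1083/1109)   [reduce mod 1109]
reciprocity: (1083/1109) = +1·(1109/1083) since 1083 mod 4 = 3, 1109 mod 4 = 1; sign now -1
(1109/1083) = (26/1083)   [reduce mod 1083]
26 = 2^1·13; (2/1083) = -1 since 1083 mod 8 = 3, so (26/1083) = (-1)^1·(13/1083); sign now +1
reciprocity: (13/1083) = +1·(1083/13) since 13 mod 4 = 1, 1083 mod 4 = 3; sign now +1
(1083/13) = (4/13)   [reduce mod 13]
4 = 2^2·1; (2/13) = -1 since 13 mod 8 = 5, so (4/13) = (-1)^2·(1/13); sign now +1
(1/13) = 1; final value = sign = +1

1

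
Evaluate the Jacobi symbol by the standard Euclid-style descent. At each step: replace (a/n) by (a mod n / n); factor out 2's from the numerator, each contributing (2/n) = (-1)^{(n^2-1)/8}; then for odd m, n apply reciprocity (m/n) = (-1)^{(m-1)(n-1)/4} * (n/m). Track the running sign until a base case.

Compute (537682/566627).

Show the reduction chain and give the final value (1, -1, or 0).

537682 = 2^1·268841; (2/566627) = -1 since 566627 mod 8 = 3, so (537682/566627) = (-1)^1·(268841/566627); sign now -1
reciprocity: (268841/566627) = +1·(566627/268841) since 268841 mod 4 = 1, 566627 mod 4 = 3; sign now -1
(566627/268841) = (28945/268841)   [reduce mod 268841]
reciprocity: (28945/268841) = +1·(268841/28945) since 28945 mod 4 = 1, 268841 mod 4 = 1; sign now -1
(268841/28945) = (8336/28945)   [reduce mod 28945]
8336 = 2^4·521; (2/28945) = +1 since 28945 mod 8 = 1, so (8336/28945) = (+1)^4·(521/28945); sign now -1
reciprocity: (521/28945) = +1·(28945/521) since 521 mod 4 = 1, 28945 mod 4 = 1; sign now -1
(28945/521) = (290/521)   [reduce mod 521]
290 = 2^1·145; (2/521) = +1 since 521 mod 8 = 1, so (290/521) = (+1)^1·(145/521); sign now -1
reciprocity: (145/521) = +1·(521/145) since 145 mod 4 = 1, 521 mod 4 = 1; sign now -1
(521/145) = (86/145)   [reduce mod 145]
86 = 2^1·43; (2/145) = +1 since 145 mod 8 = 1, so (86/145) = (+1)^1·(43/145); sign now -1
reciprocity: (43/145) = +1·(145/43) since 43 mod 4 = 3, 145 mod 4 = 1; sign now -1
(145/43) = (16/43)   [reduce mod 43]
16 = 2^4·1; (2/43) = -1 since 43 mod 8 = 3, so (16/43) = (-1)^4·(1/43); sign now -1
(1/43) = 1; final value = sign = -1

-1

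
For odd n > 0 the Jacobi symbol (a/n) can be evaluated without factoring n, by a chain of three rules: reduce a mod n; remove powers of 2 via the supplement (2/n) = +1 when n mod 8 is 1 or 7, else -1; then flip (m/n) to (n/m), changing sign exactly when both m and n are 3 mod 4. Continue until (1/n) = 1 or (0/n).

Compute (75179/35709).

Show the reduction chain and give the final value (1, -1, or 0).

-1

(75179/35709): 75179 mod 35709 = 3761, so (75179/35709) = (3761/35709)
flip (3761/35709) -> (35709/3761): both odd, 3761 mod 4 = 1, 35709 mod 4 = 1, so the flip contributes +1; sign now +1
(35709/3761): 35709 mod 3761 = 1860, so (35709/3761) = (1860/3761)
factor out 2^2: 1860 = 2^2·465; with 3761 mod 8 = 1, (2/3761) = +1; sign now +1; continue with (465/3761)
flip (465/3761) -> (3761/465): both odd, 465 mod 4 = 1, 3761 mod 4 = 1, so the flip contributes +1; sign now +1
(3761/465): 3761 mod 465 = 41, so (3761/465) = (41/465)
flip (41/465) -> (465/41): both odd, 41 mod 4 = 1, 465 mod 4 = 1, so the flip contributes +1; sign now +1
(465/41): 465 mod 41 = 14, so (465/41) = (14/41)
factor out 2^1: 14 = 2^1·7; with 41 mod 8 = 1, (2/41) = +1; sign now +1; continue with (7/41)
flip (7/41) -> (41/7): both odd, 7 mod 4 = 3, 41 mod 4 = 1, so the flip contributes +1; sign now +1
(41/7): 41 mod 7 = 6, so (41/7) = (6/7)
factor out 2^1: 6 = 2^1·3; with 7 mod 8 = 7, (2/7) = +1; sign now +1; continue with (3/7)
flip (3/7) -> (7/3): both odd, 3 mod 4 = 3, 7 mod 4 = 3, so the flip contributes -1; sign now -1
(7/3): 7 mod 3 = 1, so (7/3) = (1/3)
reached (1/3) = 1, so the symbol is -1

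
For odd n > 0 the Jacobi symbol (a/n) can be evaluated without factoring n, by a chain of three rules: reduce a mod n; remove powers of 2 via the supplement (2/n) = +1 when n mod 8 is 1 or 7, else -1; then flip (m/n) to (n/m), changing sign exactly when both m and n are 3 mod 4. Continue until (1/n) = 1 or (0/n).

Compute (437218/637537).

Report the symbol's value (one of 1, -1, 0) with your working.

-1

factor out 2^1: 437218 = 2^1·218609; with 637537 mod 8 = 1, (2/637537) = +1; sign now +1; continue with (218609/637537)
flip (218609/637537) -> (637537/218609): both odd, 218609 mod 4 = 1, 637537 mod 4 = 1, so the flip contributes +1; sign now +1
(637537/218609): 637537 mod 218609 = 200319, so (637537/218609) = (200319/218609)
flip (200319/218609) -> (218609/200319): both odd, 200319 mod 4 = 3, 218609 mod 4 = 1, so the flip contributes +1; sign now +1
(218609/200319): 218609 mod 200319 = 18290, so (218609/200319) = (18290/200319)
factor out 2^1: 18290 = 2^1·9145; with 200319 mod 8 = 7, (2/200319) = +1; sign now +1; continue with (9145/200319)
flip (9145/200319) -> (200319/9145): both odd, 9145 mod 4 = 1, 200319 mod 4 = 3, so the flip contributes +1; sign now +1
(200319/9145): 200319 mod 9145 = 8274, so (200319/9145) = (8274/9145)
factor out 2^1: 8274 = 2^1·4137; with 9145 mod 8 = 1, (2/9145) = +1; sign now +1; continue with (4137/9145)
flip (4137/9145) -> (9145/4137): both odd, 4137 mod 4 = 1, 9145 mod 4 = 1, so the flip contributes +1; sign now +1
(9145/4137): 9145 mod 4137 = 871, so (9145/4137) = (871/4137)
flip (871/4137) -> (4137/871): both odd, 871 mod 4 = 3, 4137 mod 4 = 1, so the flip contributes +1; sign now +1
(4137/871): 4137 mod 871 = 653, so (4137/871) = (653/871)
flip (653/871) -> (871/653): both odd, 653 mod 4 = 1, 871 mod 4 = 3, so the flip contributes +1; sign now +1
(871/653): 871 mod 653 = 218, so (871/653) = (218/653)
factor out 2^1: 218 = 2^1·109; with 653 mod 8 = 5, (2/653) = -1; sign now -1; continue with (109/653)
flip (109/653) -> (653/109): both odd, 109 mod 4 = 1, 653 mod 4 = 1, so the flip contributes +1; sign now -1
(653/109): 653 mod 109 = 108, so (653/109) = (108/109)
factor out 2^2: 108 = 2^2·27; with 109 mod 8 = 5, (2/109) = -1; sign now -1; continue with (27/109)
flip (27/109) -> (109/27): both odd, 27 mod 4 = 3, 109 mod 4 = 1, so the flip contributes +1; sign now -1
(109/27): 109 mod 27 = 1, so (109/27) = (1/27)
reached (1/27) = 1, so the symbol is -1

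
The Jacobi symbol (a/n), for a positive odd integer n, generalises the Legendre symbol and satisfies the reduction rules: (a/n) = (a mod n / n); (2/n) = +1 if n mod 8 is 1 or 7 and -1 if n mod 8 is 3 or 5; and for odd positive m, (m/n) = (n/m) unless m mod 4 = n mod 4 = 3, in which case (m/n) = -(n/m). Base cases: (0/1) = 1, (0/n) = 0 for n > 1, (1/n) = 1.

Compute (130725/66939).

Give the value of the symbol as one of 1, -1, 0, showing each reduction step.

0

(130725/66939): 130725 mod 66939 = 63786, so (130725/66939) = (63786/66939)
factor out 2^1: 63786 = 2^1·31893; with 66939 mod 8 = 3, (2/66939) = -1; sign now -1; continue with (31893/66939)
flip (31893/66939) -> (66939/31893): both odd, 31893 mod 4 = 1, 66939 mod 4 = 3, so the flip contributes +1; sign now -1
(66939/31893): 66939 mod 31893 = 3153, so (66939/31893) = (3153/31893)
flip (3153/31893) -> (31893/3153): both odd, 3153 mod 4 = 1, 31893 mod 4 = 1, so the flip contributes +1; sign now -1
(31893/3153): 31893 mod 3153 = 363, so (31893/3153) = (363/3153)
flip (363/3153) -> (3153/363): both odd, 363 mod 4 = 3, 3153 mod 4 = 1, so the flip contributes +1; sign now -1
(3153/363): 3153 mod 363 = 249, so (3153/363) = (249/363)
flip (249/363) -> (363/249): both odd, 249 mod 4 = 1, 363 mod 4 = 3, so the flip contributes +1; sign now -1
(363/249): 363 mod 249 = 114, so (363/249) = (114/249)
factor out 2^1: 114 = 2^1·57; with 249 mod 8 = 1, (2/249) = +1; sign now -1; continue with (57/249)
flip (57/249) -> (249/57): both odd, 57 mod 4 = 1, 249 mod 4 = 1, so the flip contributes +1; sign now -1
(249/57): 249 mod 57 = 21, so (249/57) = (21/57)
flip (21/57) -> (57/21): both odd, 21 mod 4 = 1, 57 mod 4 = 1, so the flip contributes +1; sign now -1
(57/21): 57 mod 21 = 15, so (57/21) = (15/21)
flip (15/21) -> (21/15): both odd, 15 mod 4 = 3, 21 mod 4 = 1, so the flip contributes +1; sign now -1
(21/15): 21 mod 15 = 6, so (21/15) = (6/15)
factor out 2^1: 6 = 2^1·3; with 15 mod 8 = 7, (2/15) = +1; sign now -1; continue with (3/15)
flip (3/15) -> (15/3): both odd, 3 mod 4 = 3, 15 mod 4 = 3, so the flip contributes -1; sign now +1
(15/3): 15 mod 3 = 0, so (15/3) = (0/3)
reached (0/3); gcd(a, n) > 1, so (0/3) = 0 and the symbol is 0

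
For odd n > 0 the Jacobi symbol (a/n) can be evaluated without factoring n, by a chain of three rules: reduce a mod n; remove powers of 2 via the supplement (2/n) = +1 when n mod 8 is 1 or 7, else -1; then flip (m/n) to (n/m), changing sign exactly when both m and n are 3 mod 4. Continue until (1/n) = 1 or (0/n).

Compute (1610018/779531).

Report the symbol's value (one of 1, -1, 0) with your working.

1

(1610018/779531) = (50956/779531)   [reduce mod 779531]
50956 = 2^2·12739; (2/779531) = -1 since 779531 mod 8 = 3, so (50956/779531) = (-1)^2·(12739/779531); sign now +1
reciprocity: (12739/779531) = -1·(779531/12739) since 12739 mod 4 = 3, 779531 mod 4 = 3; sign now -1
(779531/12739) = (2452/12739)   [reduce mod 12739]
2452 = 2^2·613; (2/12739) = -1 since 12739 mod 8 = 3, so (2452/12739) = (-1)^2·(613/12739); sign now -1
reciprocity: (613/12739) = +1·(12739/613) since 613 mod 4 = 1, 12739 mod 4 = 3; sign now -1
(12739/613) = (479/613)   [reduce mod 613]
reciprocity: (479/613) = +1·(613/479) since 479 mod 4 = 3, 613 mod 4 = 1; sign now -1
(613/479) = (134/479)   [reduce mod 479]
134 = 2^1·67; (2/479) = +1 since 479 mod 8 = 7, so (134/479) = (+1)^1·(67/479); sign now -1
reciprocity: (67/479) = -1·(479/67) since 67 mod 4 = 3, 479 mod 4 = 3; sign now +1
(479/67) = (10/67)   [reduce mod 67]
10 = 2^1·5; (2/67) = -1 since 67 mod 8 = 3, so (10/67) = (-1)^1·(5/67); sign now -1
reciprocity: (5/67) = +1·(67/5) since 5 mod 4 = 1, 67 mod 4 = 3; sign now -1
(67/5) = (2/5)   [reduce mod 5]
2 = 2^1·1; (2/5) = -1 since 5 mod 8 = 5, so (2/5) = (-1)^1·(1/5); sign now +1
(1/5) = 1; final value = sign = +1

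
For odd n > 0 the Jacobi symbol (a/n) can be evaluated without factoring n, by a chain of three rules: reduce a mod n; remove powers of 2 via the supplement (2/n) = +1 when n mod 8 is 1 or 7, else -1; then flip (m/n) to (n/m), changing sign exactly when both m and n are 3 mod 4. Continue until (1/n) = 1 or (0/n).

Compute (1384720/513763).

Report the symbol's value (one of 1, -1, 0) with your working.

-1

(1384720/513763): 1384720 mod 513763 = 357194, so (1384720/513763) = (357194/513763)
factor out 2^1: 357194 = 2^1·178597; with 513763 mod 8 = 3, (2/513763) = -1; sign now -1; continue with (178597/513763)
flip (178597/513763) -> (513763/178597): both odd, 178597 mod 4 = 1, 513763 mod 4 = 3, so the flip contributes +1; sign now -1
(513763/178597): 513763 mod 178597 = 156569, so (513763/178597) = (156569/178597)
flip (156569/178597) -> (178597/156569): both odd, 156569 mod 4 = 1, 178597 mod 4 = 1, so the flip contributes +1; sign now -1
(178597/156569): 178597 mod 156569 = 22028, so (178597/156569) = (22028/156569)
factor out 2^2: 22028 = 2^2·5507; with 156569 mod 8 = 1, (2/156569) = +1; sign now -1; continue with (5507/156569)
flip (5507/156569) -> (156569/5507): both odd, 5507 mod 4 = 3, 156569 mod 4 = 1, so the flip contributes +1; sign now -1
(156569/5507): 156569 mod 5507 = 2373, so (156569/5507) = (2373/5507)
flip (2373/5507) -> (5507/2373): both odd, 2373 mod 4 = 1, 5507 mod 4 = 3, so the flip contributes +1; sign now -1
(5507/2373): 5507 mod 2373 = 761, so (5507/2373) = (761/2373)
flip (761/2373) -> (2373/761): both odd, 761 mod 4 = 1, 2373 mod 4 = 1, so the flip contributes +1; sign now -1
(2373/761): 2373 mod 761 = 90, so (2373/761) = (90/761)
factor out 2^1: 90 = 2^1·45; with 761 mod 8 = 1, (2/761) = +1; sign now -1; continue with (45/761)
flip (45/761) -> (761/45): both odd, 45 mod 4 = 1, 761 mod 4 = 1, so the flip contributes +1; sign now -1
(761/45): 761 mod 45 = 41, so (761/45) = (41/45)
flip (41/45) -> (45/41): both odd, 41 mod 4 = 1, 45 mod 4 = 1, so the flip contributes +1; sign now -1
(45/41): 45 mod 41 = 4, so (45/41) = (4/41)
factor out 2^2: 4 = 2^2·1; with 41 mod 8 = 1, (2/41) = +1; sign now -1; continue with (1/41)
reached (1/41) = 1, so the symbol is -1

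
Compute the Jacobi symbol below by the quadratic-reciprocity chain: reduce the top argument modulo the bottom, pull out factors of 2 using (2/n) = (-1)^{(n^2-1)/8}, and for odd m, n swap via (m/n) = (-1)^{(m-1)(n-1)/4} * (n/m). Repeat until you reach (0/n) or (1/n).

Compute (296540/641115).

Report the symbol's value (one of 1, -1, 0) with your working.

factor out 2^2: 296540 = 2^2·74135; with 641115 mod 8 = 3, (2/641115) = -1; sign now +1; continue with (74135/641115)
flip (74135/641115) -> (641115/74135): both odd, 74135 mod 4 = 3, 641115 mod 4 = 3, so the flip contributes -1; sign now -1
(641115/74135): 641115 mod 74135 = 48035, so (641115/74135) = (48035/74135)
flip (48035/74135) -> (74135/48035): both odd, 48035 mod 4 = 3, 74135 mod 4 = 3, so the flip contributes -1; sign now +1
(74135/48035): 74135 mod 48035 = 26100, so (74135/48035) = (26100/48035)
factor out 2^2: 26100 = 2^2·6525; with 48035 mod 8 = 3, (2/48035) = -1; sign now +1; continue with (6525/48035)
flip (6525/48035) -> (48035/6525): both odd, 6525 mod 4 = 1, 48035 mod 4 = 3, so the flip contributes +1; sign now +1
(48035/6525): 48035 mod 6525 = 2360, so (48035/6525) = (2360/6525)
factor out 2^3: 2360 = 2^3·295; with 6525 mod 8 = 5, (2/6525) = -1; sign now -1; continue with (295/6525)
flip (295/6525) -> (6525/295): both odd, 295 mod 4 = 3, 6525 mod 4 = 1, so the flip contributes +1; sign now -1
(6525/295): 6525 mod 295 = 35, so (6525/295) = (35/295)
flip (35/295) -> (295/35): both odd, 35 mod 4 = 3, 295 mod 4 = 3, so the flip contributes -1; sign now +1
(295/35): 295 mod 35 = 15, so (295/35) = (15/35)
flip (15/35) -> (35/15): both odd, 15 mod 4 = 3, 35 mod 4 = 3, so the flip contributes -1; sign now -1
(35/15): 35 mod 15 = 5, so (35/15) = (5/15)
flip (5/15) -> (15/5): both odd, 5 mod 4 = 1, 15 mod 4 = 3, so the flip contributes +1; sign now -1
(15/5): 15 mod 5 = 0, so (15/5) = (0/5)
reached (0/5); gcd(a, n) > 1, so (0/5) = 0 and the symbol is 0

0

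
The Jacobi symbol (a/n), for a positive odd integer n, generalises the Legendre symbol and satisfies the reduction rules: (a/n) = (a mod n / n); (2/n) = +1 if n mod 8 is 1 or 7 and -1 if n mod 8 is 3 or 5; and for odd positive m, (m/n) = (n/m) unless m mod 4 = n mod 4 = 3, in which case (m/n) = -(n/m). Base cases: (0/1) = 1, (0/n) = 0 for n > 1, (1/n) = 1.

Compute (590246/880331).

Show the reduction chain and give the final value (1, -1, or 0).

-1

factor out 2^1: 590246 = 2^1·295123; with 880331 mod 8 = 3, (2/880331) = -1; sign now -1; continue with (295123/880331)
flip (295123/880331) -> (880331/295123): both odd, 295123 mod 4 = 3, 880331 mod 4 = 3, so the flip contributes -1; sign now +1
(880331/295123): 880331 mod 295123 = 290085, so (880331/295123) = (290085/295123)
flip (290085/295123) -> (295123/290085): both odd, 290085 mod 4 = 1, 295123 mod 4 = 3, so the flip contributes +1; sign now +1
(295123/290085): 295123 mod 290085 = 5038, so (295123/290085) = (5038/290085)
factor out 2^1: 5038 = 2^1·2519; with 290085 mod 8 = 5, (2/290085) = -1; sign now -1; continue with (2519/290085)
flip (2519/290085) -> (290085/2519): both odd, 2519 mod 4 = 3, 290085 mod 4 = 1, so the flip contributes +1; sign now -1
(290085/2519): 290085 mod 2519 = 400, so (290085/2519) = (400/2519)
factor out 2^4: 400 = 2^4·25; with 2519 mod 8 = 7, (2/2519) = +1; sign now -1; continue with (25/2519)
flip (25/2519) -> (2519/25): both odd, 25 mod 4 = 1, 2519 mod 4 = 3, so the flip contributes +1; sign now -1
(2519/25): 2519 mod 25 = 19, so (2519/25) = (19/25)
flip (19/25) -> (25/19): both odd, 19 mod 4 = 3, 25 mod 4 = 1, so the flip contributes +1; sign now -1
(25/19): 25 mod 19 = 6, so (25/19) = (6/19)
factor out 2^1: 6 = 2^1·3; with 19 mod 8 = 3, (2/19) = -1; sign now +1; continue with (3/19)
flip (3/19) -> (19/3): both odd, 3 mod 4 = 3, 19 mod 4 = 3, so the flip contributes -1; sign now -1
(19/3): 19 mod 3 = 1, so (19/3) = (1/3)
reached (1/3) = 1, so the symbol is -1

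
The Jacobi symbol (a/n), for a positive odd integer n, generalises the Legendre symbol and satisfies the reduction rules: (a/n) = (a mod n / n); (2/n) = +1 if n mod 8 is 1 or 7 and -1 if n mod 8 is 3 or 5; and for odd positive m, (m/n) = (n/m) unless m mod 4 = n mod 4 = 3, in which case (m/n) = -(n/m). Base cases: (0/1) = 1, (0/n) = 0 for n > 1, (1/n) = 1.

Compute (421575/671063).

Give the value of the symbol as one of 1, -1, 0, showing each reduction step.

reciprocity: (421575/671063) = -1·(671063/421575) since 421575 mod 4 = 3, 671063 mod 4 = 3; sign now -1
(671063/421575) = (249488/421575)   [reduce mod 421575]
249488 = 2^4·15593; (2/421575) = +1 since 421575 mod 8 = 7, so (249488/421575) = (+1)^4·(15593/421575); sign now -1
reciprocity: (15593/421575) = +1·(421575/15593) since 15593 mod 4 = 1, 421575 mod 4 = 3; sign now -1
(421575/15593) = (564/15593)   [reduce mod 15593]
564 = 2^2·141; (2/15593) = +1 since 15593 mod 8 = 1, so (564/15593) = (+1)^2·(141/15593); sign now -1
reciprocity: (141/15593) = +1·(15593/141) since 141 mod 4 = 1, 15593 mod 4 = 1; sign now -1
(15593/141) = (83/141)   [reduce mod 141]
reciprocity: (83/141) = +1·(141/83) since 83 mod 4 = 3, 141 mod 4 = 1; sign now -1
(141/83) = (58/83)   [reduce mod 83]
58 = 2^1·29; (2/83) = -1 since 83 mod 8 = 3, so (58/83) = (-1)^1·(29/83); sign now +1
reciprocity: (29/83) = +1·(83/29) since 29 mod 4 = 1, 83 mod 4 = 3; sign now +1
(83/29) = (25/29)   [reduce mod 29]
reciprocity: (25/29) = +1·(29/25) since 25 mod 4 = 1, 29 mod 4 = 1; sign now +1
(29/25) = (4/25)   [reduce mod 25]
4 = 2^2·1; (2/25) = +1 since 25 mod 8 = 1, so (4/25) = (+1)^2·(1/25); sign now +1
(1/25) = 1; final value = sign = +1

1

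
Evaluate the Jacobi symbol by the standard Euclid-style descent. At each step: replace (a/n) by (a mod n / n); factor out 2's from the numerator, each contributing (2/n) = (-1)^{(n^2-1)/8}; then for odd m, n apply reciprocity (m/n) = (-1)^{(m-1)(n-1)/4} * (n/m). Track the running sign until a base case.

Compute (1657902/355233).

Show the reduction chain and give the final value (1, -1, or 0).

0

(1657902/355233): 1657902 mod 355233 = 236970, so (1657902/355233) = (236970/355233)
factor out 2^1: 236970 = 2^1·118485; with 355233 mod 8 = 1, (2/355233) = +1; sign now +1; continue with (118485/355233)
flip (118485/355233) -> (355233/118485): both odd, 118485 mod 4 = 1, 355233 mod 4 = 1, so the flip contributes +1; sign now +1
(355233/118485): 355233 mod 118485 = 118263, so (355233/118485) = (118263/118485)
flip (118263/118485) -> (118485/118263): both odd, 118263 mod 4 = 3, 118485 mod 4 = 1, so the flip contributes +1; sign now +1
(118485/118263): 118485 mod 118263 = 222, so (118485/118263) = (222/118263)
factor out 2^1: 222 = 2^1·111; with 118263 mod 8 = 7, (2/118263) = +1; sign now +1; continue with (111/118263)
flip (111/118263) -> (118263/111): both odd, 111 mod 4 = 3, 118263 mod 4 = 3, so the flip contributes -1; sign now -1
(118263/111): 118263 mod 111 = 48, so (118263/111) = (48/111)
factor out 2^4: 48 = 2^4·3; with 111 mod 8 = 7, (2/111) = +1; sign now -1; continue with (3/111)
flip (3/111) -> (111/3): both odd, 3 mod 4 = 3, 111 mod 4 = 3, so the flip contributes -1; sign now +1
(111/3): 111 mod 3 = 0, so (111/3) = (0/3)
reached (0/3); gcd(a, n) > 1, so (0/3) = 0 and the symbol is 0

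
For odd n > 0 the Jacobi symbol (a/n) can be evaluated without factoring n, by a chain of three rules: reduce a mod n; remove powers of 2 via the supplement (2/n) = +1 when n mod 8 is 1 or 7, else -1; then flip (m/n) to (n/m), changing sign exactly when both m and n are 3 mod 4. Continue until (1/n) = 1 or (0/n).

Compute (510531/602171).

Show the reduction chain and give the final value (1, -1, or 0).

-1

flip (510531/602171) -> (602171/510531): both odd, 510531 mod 4 = 3, 602171 mod 4 = 3, so the flip contributes -1; sign now -1
(602171/510531): 602171 mod 510531 = 91640, so (602171/510531) = (91640/510531)
factor out 2^3: 91640 = 2^3·11455; with 510531 mod 8 = 3, (2/510531) = -1; sign now +1; continue with (11455/510531)
flip (11455/510531) -> (510531/11455): both odd, 11455 mod 4 = 3, 510531 mod 4 = 3, so the flip contributes -1; sign now -1
(510531/11455): 510531 mod 11455 = 6511, so (510531/11455) = (6511/11455)
flip (6511/11455) -> (11455/6511): both odd, 6511 mod 4 = 3, 11455 mod 4 = 3, so the flip contributes -1; sign now +1
(11455/6511): 11455 mod 6511 = 4944, so (11455/6511) = (4944/6511)
factor out 2^4: 4944 = 2^4·309; with 6511 mod 8 = 7, (2/6511) = +1; sign now +1; continue with (309/6511)
flip (309/6511) -> (6511/309): both odd, 309 mod 4 = 1, 6511 mod 4 = 3, so the flip contributes +1; sign now +1
(6511/309): 6511 mod 309 = 22, so (6511/309) = (22/309)
factor out 2^1: 22 = 2^1·11; with 309 mod 8 = 5, (2/309) = -1; sign now -1; continue with (11/309)
flip (11/309) -> (309/11): both odd, 11 mod 4 = 3, 309 mod 4 = 1, so the flip contributes +1; sign now -1
(309/11): 309 mod 11 = 1, so (309/11) = (1/11)
reached (1/11) = 1, so the symbol is -1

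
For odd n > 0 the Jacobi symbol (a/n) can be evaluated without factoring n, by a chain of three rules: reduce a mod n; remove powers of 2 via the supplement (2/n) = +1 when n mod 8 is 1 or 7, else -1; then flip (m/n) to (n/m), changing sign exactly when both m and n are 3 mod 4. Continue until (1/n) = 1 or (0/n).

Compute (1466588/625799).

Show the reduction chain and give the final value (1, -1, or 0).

-1

(1466588/625799) = (214990/625799)   [reduce mod 625799]
214990 = 2^1·107495; (2/625799) = +1 since 625799 mod 8 = 7, so (214990/625799) = (+1)^1·(107495/625799); sign now +1
reciprocity: (107495/625799) = -1·(625799/107495) since 107495 mod 4 = 3, 625799 mod 4 = 3; sign now -1
(625799/107495) = (88324/107495)   [reduce mod 107495]
88324 = 2^2·22081; (2/107495) = +1 since 107495 mod 8 = 7, so (88324/107495) = (+1)^2·(22081/107495); sign now -1
reciprocity: (22081/107495) = +1·(107495/22081) since 22081 mod 4 = 1, 107495 mod 4 = 3; sign now -1
(107495/22081) = (19171/22081)   [reduce mod 22081]
reciprocity: (19171/22081) = +1·(22081/19171) since 19171 mod 4 = 3, 22081 mod 4 = 1; sign now -1
(22081/19171) = (2910/19171)   [reduce mod 19171]
2910 = 2^1·1455; (2/19171) = -1 since 19171 mod 8 = 3, so (2910/19171) = (-1)^1·(1455/19171); sign now +1
reciprocity: (1455/19171) = -1·(19171/1455) since 1455 mod 4 = 3, 19171 mod 4 = 3; sign now -1
(19171/1455) = (256/1455)   [reduce mod 1455]
256 = 2^8·1; (2/1455) = +1 since 1455 mod 8 = 7, so (256/1455) = (+1)^8·(1/1455); sign now -1
(1/1455) = 1; final value = sign = -1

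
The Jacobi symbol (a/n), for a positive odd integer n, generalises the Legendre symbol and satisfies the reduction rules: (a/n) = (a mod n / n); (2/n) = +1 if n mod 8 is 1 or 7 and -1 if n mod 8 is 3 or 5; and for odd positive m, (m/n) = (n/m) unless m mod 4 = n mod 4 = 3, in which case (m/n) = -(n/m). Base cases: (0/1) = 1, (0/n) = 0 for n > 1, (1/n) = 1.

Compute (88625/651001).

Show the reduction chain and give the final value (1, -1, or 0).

-1

flip (88625/651001) -> (651001/88625): both odd, 88625 mod 4 = 1, 651001 mod 4 = 1, so the flip contributes +1; sign now +1
(651001/88625): 651001 mod 88625 = 30626, so (651001/88625) = (30626/88625)
factor out 2^1: 30626 = 2^1·15313; with 88625 mod 8 = 1, (2/88625) = +1; sign now +1; continue with (15313/88625)
flip (15313/88625) -> (88625/15313): both odd, 15313 mod 4 = 1, 88625 mod 4 = 1, so the flip contributes +1; sign now +1
(88625/15313): 88625 mod 15313 = 12060, so (88625/15313) = (12060/15313)
factor out 2^2: 12060 = 2^2·3015; with 15313 mod 8 = 1, (2/15313) = +1; sign now +1; continue with (3015/15313)
flip (3015/15313) -> (15313/3015): both odd, 3015 mod 4 = 3, 15313 mod 4 = 1, so the flip contributes +1; sign now +1
(15313/3015): 15313 mod 3015 = 238, so (15313/3015) = (238/3015)
factor out 2^1: 238 = 2^1·119; with 3015 mod 8 = 7, (2/3015) = +1; sign now +1; continue with (119/3015)
flip (119/3015) -> (3015/119): both odd, 119 mod 4 = 3, 3015 mod 4 = 3, so the flip contributes -1; sign now -1
(3015/119): 3015 mod 119 = 40, so (3015/119) = (40/119)
factor out 2^3: 40 = 2^3·5; with 119 mod 8 = 7, (2/119) = +1; sign now -1; continue with (5/119)
flip (5/119) -> (119/5): both odd, 5 mod 4 = 1, 119 mod 4 = 3, so the flip contributes +1; sign now -1
(119/5): 119 mod 5 = 4, so (119/5) = (4/5)
factor out 2^2: 4 = 2^2·1; with 5 mod 8 = 5, (2/5) = -1; sign now -1; continue with (1/5)
reached (1/5) = 1, so the symbol is -1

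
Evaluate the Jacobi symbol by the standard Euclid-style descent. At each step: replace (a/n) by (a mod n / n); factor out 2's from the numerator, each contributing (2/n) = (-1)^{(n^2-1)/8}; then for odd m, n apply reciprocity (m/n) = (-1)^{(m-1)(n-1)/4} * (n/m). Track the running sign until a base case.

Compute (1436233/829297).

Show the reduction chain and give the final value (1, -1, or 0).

-1

(1436233/829297) = (606936/829297)   [reduce mod 829297]
606936 = 2^3·75867; (2/829297) = +1 since 829297 mod 8 = 1, so (606936/829297) = (+1)^3·(75867/829297); sign now +1
reciprocity: (75867/829297) = +1·(829297/75867) since 75867 mod 4 = 3, 829297 mod 4 = 1; sign now +1
(829297/75867) = (70627/75867)   [reduce mod 75867]
reciprocity: (70627/75867) = -1·(75867/70627) since 70627 mod 4 = 3, 75867 mod 4 = 3; sign now -1
(75867/70627) = (5240/70627)   [reduce mod 70627]
5240 = 2^3·655; (2/70627) = -1 since 70627 mod 8 = 3, so (5240/70627) = (-1)^3·(655/70627); sign now +1
reciprocity: (655/70627) = -1·(70627/655) since 655 mod 4 = 3, 70627 mod 4 = 3; sign now -1
(70627/655) = (542/655)   [reduce mod 655]
542 = 2^1·271; (2/655) = +1 since 655 mod 8 = 7, so (542/655) = (+1)^1·(271/655); sign now -1
reciprocity: (271/655) = -1·(655/271) since 271 mod 4 = 3, 655 mod 4 = 3; sign now +1
(655/271) = (113/271)   [reduce mod 271]
reciprocity: (113/271) = +1·(271/113) since 113 mod 4 = 1, 271 mod 4 = 3; sign now +1
(271/113) = (45/113)   [reduce mod 113]
reciprocity: (45/113) = +1·(113/45) since 45 mod 4 = 1, 113 mod 4 = 1; sign now +1
(113/45) = (23/45)   [reduce mod 45]
reciprocity: (23/45) = +1·(45/23) since 23 mod 4 = 3, 45 mod 4 = 1; sign now +1
(45/23) = (22/23)   [reduce mod 23]
22 = 2^1·11; (2/23) = +1 since 23 mod 8 = 7, so (22/23) = (+1)^1·(11/23); sign now +1
reciprocity: (11/23) = -1·(23/11) since 11 mod 4 = 3, 23 mod 4 = 3; sign now -1
(23/11) = (1/11)   [reduce mod 11]
(1/11) = 1; final value = sign = -1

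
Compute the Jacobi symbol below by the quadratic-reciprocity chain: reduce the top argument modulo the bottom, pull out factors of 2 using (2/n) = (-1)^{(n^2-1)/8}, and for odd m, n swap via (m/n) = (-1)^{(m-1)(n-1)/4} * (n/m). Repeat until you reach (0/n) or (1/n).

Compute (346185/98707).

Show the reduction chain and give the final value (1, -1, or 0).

(346185/98707): 346185 mod 98707 = 50064, so (346185/98707) = (50064/98707)
factor out 2^4: 50064 = 2^4·3129; with 98707 mod 8 = 3, (2/98707) = -1; sign now +1; continue with (3129/98707)
flip (3129/98707) -> (98707/3129): both odd, 3129 mod 4 = 1, 98707 mod 4 = 3, so the flip contributes +1; sign now +1
(98707/3129): 98707 mod 3129 = 1708, so (98707/3129) = (1708/3129)
factor out 2^2: 1708 = 2^2·427; with 3129 mod 8 = 1, (2/3129) = +1; sign now +1; continue with (427/3129)
flip (427/3129) -> (3129/427): both odd, 427 mod 4 = 3, 3129 mod 4 = 1, so the flip contributes +1; sign now +1
(3129/427): 3129 mod 427 = 140, so (3129/427) = (140/427)
factor out 2^2: 140 = 2^2·35; with 427 mod 8 = 3, (2/427) = -1; sign now +1; continue with (35/427)
flip (35/427) -> (427/35): both odd, 35 mod 4 = 3, 427 mod 4 = 3, so the flip contributes -1; sign now -1
(427/35): 427 mod 35 = 7, so (427/35) = (7/35)
flip (7/35) -> (35/7): both odd, 7 mod 4 = 3, 35 mod 4 = 3, so the flip contributes -1; sign now +1
(35/7): 35 mod 7 = 0, so (35/7) = (0/7)
reached (0/7); gcd(a, n) > 1, so (0/7) = 0 and the symbol is 0

0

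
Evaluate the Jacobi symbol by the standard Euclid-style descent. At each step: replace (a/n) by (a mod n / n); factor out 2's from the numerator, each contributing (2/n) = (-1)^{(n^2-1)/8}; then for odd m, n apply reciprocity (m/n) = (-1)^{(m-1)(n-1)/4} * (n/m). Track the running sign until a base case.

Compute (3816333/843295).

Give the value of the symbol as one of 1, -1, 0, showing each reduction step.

(3816333/843295): 3816333 mod 843295 = 443153, so (3816333/843295) = (443153/843295)
flip (443153/843295) -> (843295/443153): both odd, 443153 mod 4 = 1, 843295 mod 4 = 3, so the flip contributes +1; sign now +1
(843295/443153): 843295 mod 443153 = 400142, so (843295/443153) = (400142/443153)
factor out 2^1: 400142 = 2^1·200071; with 443153 mod 8 = 1, (2/443153) = +1; sign now +1; continue with (200071/443153)
flip (200071/443153) -> (443153/200071): both odd, 200071 mod 4 = 3, 443153 mod 4 = 1, so the flip contributes +1; sign now +1
(443153/200071): 443153 mod 200071 = 43011, so (443153/200071) = (43011/200071)
flip (43011/200071) -> (200071/43011): both odd, 43011 mod 4 = 3, 200071 mod 4 = 3, so the flip contributes -1; sign now -1
(200071/43011): 200071 mod 43011 = 28027, so (200071/43011) = (28027/43011)
flip (28027/43011) -> (43011/28027): both odd, 28027 mod 4 = 3, 43011 mod 4 = 3, so the flip contributes -1; sign now +1
(43011/28027): 43011 mod 28027 = 14984, so (43011/28027) = (14984/28027)
factor out 2^3: 14984 = 2^3·1873; with 28027 mod 8 = 3, (2/28027) = -1; sign now -1; continue with (1873/28027)
flip (1873/28027) -> (28027/1873): both odd, 1873 mod 4 = 1, 28027 mod 4 = 3, so the flip contributes +1; sign now -1
(28027/1873): 28027 mod 1873 = 1805, so (28027/1873) = (1805/1873)
flip (1805/1873) -> (1873/1805): both odd, 1805 mod 4 = 1, 1873 mod 4 = 1, so the flip contributes +1; sign now -1
(1873/1805): 1873 mod 1805 = 68, so (1873/1805) = (68/1805)
factor out 2^2: 68 = 2^2·17; with 1805 mod 8 = 5, (2/1805) = -1; sign now -1; continue with (17/1805)
flip (17/1805) -> (1805/17): both odd, 17 mod 4 = 1, 1805 mod 4 = 1, so the flip contributes +1; sign now -1
(1805/17): 1805 mod 17 = 3, so (1805/17) = (3/17)
flip (3/17) -> (17/3): both odd, 3 mod 4 = 3, 17 mod 4 = 1, so the flip contributes +1; sign now -1
(17/3): 17 mod 3 = 2, so (17/3) = (2/3)
factor out 2^1: 2 = 2^1·1; with 3 mod 8 = 3, (2/3) = -1; sign now +1; continue with (1/3)
reached (1/3) = 1, so the symbol is +1

1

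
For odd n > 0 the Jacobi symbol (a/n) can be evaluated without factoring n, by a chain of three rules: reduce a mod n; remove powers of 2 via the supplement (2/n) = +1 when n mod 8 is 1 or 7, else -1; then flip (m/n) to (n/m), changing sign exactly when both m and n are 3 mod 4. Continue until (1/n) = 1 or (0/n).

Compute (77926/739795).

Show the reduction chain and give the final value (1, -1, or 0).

77926 = 2^1·38963; (2/739795) = -1 since 739795 mod 8 = 3, so (77926/739795) = (-1)^1·(38963/739795); sign now -1
reciprocity: (38963/739795) = -1·(739795/38963) since 38963 mod 4 = 3, 739795 mod 4 = 3; sign now +1
(739795/38963) = (38461/38963)   [reduce mod 38963]
reciprocity: (38461/38963) = +1·(38963/38461) since 38461 mod 4 = 1, 38963 mod 4 = 3; sign now +1
(38963/38461) = (502/38461)   [reduce mod 38461]
502 = 2^1·251; (2/38461) = -1 since 38461 mod 8 = 5, so (502/38461) = (-1)^1·(251/38461); sign now -1
reciprocity: (251/38461) = +1·(38461/251) since 251 mod 4 = 3, 38461 mod 4 = 1; sign now -1
(38461/251) = (58/251)   [reduce mod 251]
58 = 2^1·29; (2/251) = -1 since 251 mod 8 = 3, so (58/251) = (-1)^1·(29/251); sign now +1
reciprocity: (29/251) = +1·(251/29) since 29 mod 4 = 1, 251 mod 4 = 3; sign now +1
(251/29) = (19/29)   [reduce mod 29]
reciprocity: (19/29) = +1·(29/19) since 19 mod 4 = 3, 29 mod 4 = 1; sign now +1
(29/19) = (10/19)   [reduce mod 19]
10 = 2^1·5; (2/19) = -1 since 19 mod 8 = 3, so (10/19) = (-1)^1·(5/19); sign now -1
reciprocity: (5/19) = +1·(19/5) since 5 mod 4 = 1, 19 mod 4 = 3; sign now -1
(19/5) = (4/5)   [reduce mod 5]
4 = 2^2·1; (2/5) = -1 since 5 mod 8 = 5, so (4/5) = (-1)^2·(1/5); sign now -1
(1/5) = 1; final value = sign = -1

-1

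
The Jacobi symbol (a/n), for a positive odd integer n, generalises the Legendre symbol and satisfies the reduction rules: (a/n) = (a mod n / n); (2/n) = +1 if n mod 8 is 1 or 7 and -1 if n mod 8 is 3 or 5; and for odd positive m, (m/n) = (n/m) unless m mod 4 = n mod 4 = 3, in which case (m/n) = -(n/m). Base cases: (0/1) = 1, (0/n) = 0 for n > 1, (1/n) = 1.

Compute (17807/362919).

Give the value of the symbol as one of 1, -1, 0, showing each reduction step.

reciprocity: (17807/362919) = -1·(362919/17807) since 17807 mod 4 = 3, 362919 mod 4 = 3; sign now -1
(362919/17807) = (6779/17807)   [reduce mod 17807]
reciprocity: (6779/17807) = -1·(17807/6779) since 6779 mod 4 = 3, 17807 mod 4 = 3; sign now +1
(17807/6779) = (4249/6779)   [reduce mod 6779]
reciprocity: (4249/6779) = +1·(6779/4249) since 4249 mod 4 = 1, 6779 mod 4 = 3; sign now +1
(6779/4249) = (2530/4249)   [reduce mod 4249]
2530 = 2^1·1265; (2/4249) = +1 since 4249 mod 8 = 1, so (2530/4249) = (+1)^1·(1265/4249); sign now +1
reciprocity: (1265/4249) = +1·(4249/1265) since 1265 mod 4 = 1, 4249 mod 4 = 1; sign now +1
(4249/1265) = (454/1265)   [reduce mod 1265]
454 = 2^1·227; (2/1265) = +1 since 1265 mod 8 = 1, so (454/1265) = (+1)^1·(227/1265); sign now +1
reciprocity: (227/1265) = +1·(1265/227) since 227 mod 4 = 3, 1265 mod 4 = 1; sign now +1
(1265/227) = (130/227)   [reduce mod 227]
130 = 2^1·65; (2/227) = -1 since 227 mod 8 = 3, so (130/227) = (-1)^1·(65/227); sign now -1
reciprocity: (65/227) = +1·(227/65) since 65 mod 4 = 1, 227 mod 4 = 3; sign now -1
(227/65) = (32/65)   [reduce mod 65]
32 = 2^5·1; (2/65) = +1 since 65 mod 8 = 1, so (32/65) = (+1)^5·(1/65); sign now -1
(1/65) = 1; final value = sign = -1

-1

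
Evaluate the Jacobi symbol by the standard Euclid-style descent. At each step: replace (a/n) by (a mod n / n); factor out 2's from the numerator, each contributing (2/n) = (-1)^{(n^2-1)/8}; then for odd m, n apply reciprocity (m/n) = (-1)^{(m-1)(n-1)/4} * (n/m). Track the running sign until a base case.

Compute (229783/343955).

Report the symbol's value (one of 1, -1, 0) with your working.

1

flip (229783/343955) -> (343955/229783): both odd, 229783 mod 4 = 3, 343955 mod 4 = 3, so the flip contributes -1; sign now -1
(343955/229783): 343955 mod 229783 = 114172, so (343955/229783) = (114172/229783)
factor out 2^2: 114172 = 2^2·28543; with 229783 mod 8 = 7, (2/229783) = +1; sign now -1; continue with (28543/229783)
flip (28543/229783) -> (229783/28543): both odd, 28543 mod 4 = 3, 229783 mod 4 = 3, so the flip contributes -1; sign now +1
(229783/28543): 229783 mod 28543 = 1439, so (229783/28543) = (1439/28543)
flip (1439/28543) -> (28543/1439): both odd, 1439 mod 4 = 3, 28543 mod 4 = 3, so the flip contributes -1; sign now -1
(28543/1439): 28543 mod 1439 = 1202, so (28543/1439) = (1202/1439)
factor out 2^1: 1202 = 2^1·601; with 1439 mod 8 = 7, (2/1439) = +1; sign now -1; continue with (601/1439)
flip (601/1439) -> (1439/601): both odd, 601 mod 4 = 1, 1439 mod 4 = 3, so the flip contributes +1; sign now -1
(1439/601): 1439 mod 601 = 237, so (1439/601) = (237/601)
flip (237/601) -> (601/237): both odd, 237 mod 4 = 1, 601 mod 4 = 1, so the flip contributes +1; sign now -1
(601/237): 601 mod 237 = 127, so (601/237) = (127/237)
flip (127/237) -> (237/127): both odd, 127 mod 4 = 3, 237 mod 4 = 1, so the flip contributes +1; sign now -1
(237/127): 237 mod 127 = 110, so (237/127) = (110/127)
factor out 2^1: 110 = 2^1·55; with 127 mod 8 = 7, (2/127) = +1; sign now -1; continue with (55/127)
flip (55/127) -> (127/55): both odd, 55 mod 4 = 3, 127 mod 4 = 3, so the flip contributes -1; sign now +1
(127/55): 127 mod 55 = 17, so (127/55) = (17/55)
flip (17/55) -> (55/17): both odd, 17 mod 4 = 1, 55 mod 4 = 3, so the flip contributes +1; sign now +1
(55/17): 55 mod 17 = 4, so (55/17) = (4/17)
factor out 2^2: 4 = 2^2·1; with 17 mod 8 = 1, (2/17) = +1; sign now +1; continue with (1/17)
reached (1/17) = 1, so the symbol is +1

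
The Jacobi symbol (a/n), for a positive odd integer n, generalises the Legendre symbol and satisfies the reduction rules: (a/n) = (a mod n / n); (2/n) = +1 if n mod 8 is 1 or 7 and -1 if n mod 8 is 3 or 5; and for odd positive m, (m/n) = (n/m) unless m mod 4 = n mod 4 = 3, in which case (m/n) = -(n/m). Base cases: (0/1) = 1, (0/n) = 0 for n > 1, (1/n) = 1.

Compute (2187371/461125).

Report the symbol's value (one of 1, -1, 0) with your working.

-1

(2187371/461125): 2187371 mod 461125 = 342871, so (2187371/461125) = (342871/461125)
flip (342871/461125) -> (461125/342871): both odd, 342871 mod 4 = 3, 461125 mod 4 = 1, so the flip contributes +1; sign now +1
(461125/342871): 461125 mod 342871 = 118254, so (461125/342871) = (118254/342871)
factor out 2^1: 118254 = 2^1·59127; with 342871 mod 8 = 7, (2/342871) = +1; sign now +1; continue with (59127/342871)
flip (59127/342871) -> (342871/59127): both odd, 59127 mod 4 = 3, 342871 mod 4 = 3, so the flip contributes -1; sign now -1
(342871/59127): 342871 mod 59127 = 47236, so (342871/59127) = (47236/59127)
factor out 2^2: 47236 = 2^2·11809; with 59127 mod 8 = 7, (2/59127) = +1; sign now -1; continue with (11809/59127)
flip (11809/59127) -> (59127/11809): both odd, 11809 mod 4 = 1, 59127 mod 4 = 3, so the flip contributes +1; sign now -1
(59127/11809): 59127 mod 11809 = 82, so (59127/11809) = (82/11809)
factor out 2^1: 82 = 2^1·41; with 11809 mod 8 = 1, (2/11809) = +1; sign now -1; continue with (41/11809)
flip (41/11809) -> (11809/41): both odd, 41 mod 4 = 1, 11809 mod 4 = 1, so the flip contributes +1; sign now -1
(11809/41): 11809 mod 41 = 1, so (11809/41) = (1/41)
reached (1/41) = 1, so the symbol is -1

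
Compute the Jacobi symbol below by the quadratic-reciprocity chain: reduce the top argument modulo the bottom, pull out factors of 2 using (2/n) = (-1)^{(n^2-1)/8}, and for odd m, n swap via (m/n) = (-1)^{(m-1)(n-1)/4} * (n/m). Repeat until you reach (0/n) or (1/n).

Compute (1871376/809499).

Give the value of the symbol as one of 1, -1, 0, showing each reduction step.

0

(1871376/809499): 1871376 mod 809499 = 252378, so (1871376/809499) = (252378/809499)
factor out 2^1: 252378 = 2^1·126189; with 809499 mod 8 = 3, (2/809499) = -1; sign now -1; continue with (126189/809499)
flip (126189/809499) -> (809499/126189): both odd, 126189 mod 4 = 1, 809499 mod 4 = 3, so the flip contributes +1; sign now -1
(809499/126189): 809499 mod 126189 = 52365, so (809499/126189) = (52365/126189)
flip (52365/126189) -> (126189/52365): both odd, 52365 mod 4 = 1, 126189 mod 4 = 1, so the flip contributes +1; sign now -1
(126189/52365): 126189 mod 52365 = 21459, so (126189/52365) = (21459/52365)
flip (21459/52365) -> (52365/21459): both odd, 21459 mod 4 = 3, 52365 mod 4 = 1, so the flip contributes +1; sign now -1
(52365/21459): 52365 mod 21459 = 9447, so (52365/21459) = (9447/21459)
flip (9447/21459) -> (21459/9447): both odd, 9447 mod 4 = 3, 21459 mod 4 = 3, so the flip contributes -1; sign now +1
(21459/9447): 21459 mod 9447 = 2565, so (21459/9447) = (2565/9447)
flip (2565/9447) -> (9447/2565): both odd, 2565 mod 4 = 1, 9447 mod 4 = 3, so the flip contributes +1; sign now +1
(9447/2565): 9447 mod 2565 = 1752, so (9447/2565) = (1752/2565)
factor out 2^3: 1752 = 2^3·219; with 2565 mod 8 = 5, (2/2565) = -1; sign now -1; continue with (219/2565)
flip (219/2565) -> (2565/219): both odd, 219 mod 4 = 3, 2565 mod 4 = 1, so the flip contributes +1; sign now -1
(2565/219): 2565 mod 219 = 156, so (2565/219) = (156/219)
factor out 2^2: 156 = 2^2·39; with 219 mod 8 = 3, (2/219) = -1; sign now -1; continue with (39/219)
flip (39/219) -> (219/39): both odd, 39 mod 4 = 3, 219 mod 4 = 3, so the flip contributes -1; sign now +1
(219/39): 219 mod 39 = 24, so (219/39) = (24/39)
factor out 2^3: 24 = 2^3·3; with 39 mod 8 = 7, (2/39) = +1; sign now +1; continue with (3/39)
flip (3/39) -> (39/3): both odd, 3 mod 4 = 3, 39 mod 4 = 3, so the flip contributes -1; sign now -1
(39/3): 39 mod 3 = 0, so (39/3) = (0/3)
reached (0/3); gcd(a, n) > 1, so (0/3) = 0 and the symbol is 0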